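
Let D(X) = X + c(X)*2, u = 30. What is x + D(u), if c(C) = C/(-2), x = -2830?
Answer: -2830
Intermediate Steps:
c(C) = -C/2 (c(C) = C*(-1/2) = -C/2)
D(X) = 0 (D(X) = X - X/2*2 = X - X = 0)
x + D(u) = -2830 + 0 = -2830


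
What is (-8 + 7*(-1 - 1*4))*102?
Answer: -4386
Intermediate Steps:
(-8 + 7*(-1 - 1*4))*102 = (-8 + 7*(-1 - 4))*102 = (-8 + 7*(-5))*102 = (-8 - 35)*102 = -43*102 = -4386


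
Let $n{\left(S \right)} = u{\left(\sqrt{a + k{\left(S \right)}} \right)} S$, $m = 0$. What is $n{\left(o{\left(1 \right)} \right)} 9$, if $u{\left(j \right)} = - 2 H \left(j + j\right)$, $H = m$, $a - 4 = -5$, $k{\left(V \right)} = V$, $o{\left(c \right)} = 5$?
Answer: $0$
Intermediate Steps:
$a = -1$ ($a = 4 - 5 = -1$)
$H = 0$
$u{\left(j \right)} = 0$ ($u{\left(j \right)} = \left(-2\right) 0 \left(j + j\right) = 0 \cdot 2 j = 0$)
$n{\left(S \right)} = 0$ ($n{\left(S \right)} = 0 S = 0$)
$n{\left(o{\left(1 \right)} \right)} 9 = 0 \cdot 9 = 0$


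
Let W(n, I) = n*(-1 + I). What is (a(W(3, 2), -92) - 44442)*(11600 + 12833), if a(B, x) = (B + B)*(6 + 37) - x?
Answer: -1077299836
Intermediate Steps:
a(B, x) = -x + 86*B (a(B, x) = (2*B)*43 - x = 86*B - x = -x + 86*B)
(a(W(3, 2), -92) - 44442)*(11600 + 12833) = ((-1*(-92) + 86*(3*(-1 + 2))) - 44442)*(11600 + 12833) = ((92 + 86*(3*1)) - 44442)*24433 = ((92 + 86*3) - 44442)*24433 = ((92 + 258) - 44442)*24433 = (350 - 44442)*24433 = -44092*24433 = -1077299836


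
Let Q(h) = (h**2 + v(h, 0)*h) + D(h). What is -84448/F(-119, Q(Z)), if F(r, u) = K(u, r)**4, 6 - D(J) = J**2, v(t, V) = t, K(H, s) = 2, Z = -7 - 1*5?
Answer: -5278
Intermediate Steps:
Z = -12 (Z = -7 - 5 = -12)
D(J) = 6 - J**2
Q(h) = 6 + h**2 (Q(h) = (h**2 + h*h) + (6 - h**2) = (h**2 + h**2) + (6 - h**2) = 2*h**2 + (6 - h**2) = 6 + h**2)
F(r, u) = 16 (F(r, u) = 2**4 = 16)
-84448/F(-119, Q(Z)) = -84448/16 = -84448*1/16 = -5278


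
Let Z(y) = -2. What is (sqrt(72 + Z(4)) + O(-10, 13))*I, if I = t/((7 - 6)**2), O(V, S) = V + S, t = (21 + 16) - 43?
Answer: -18 - 6*sqrt(70) ≈ -68.200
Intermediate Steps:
t = -6 (t = 37 - 43 = -6)
O(V, S) = S + V
I = -6 (I = -6/(7 - 6)**2 = -6/(1**2) = -6/1 = -6*1 = -6)
(sqrt(72 + Z(4)) + O(-10, 13))*I = (sqrt(72 - 2) + (13 - 10))*(-6) = (sqrt(70) + 3)*(-6) = (3 + sqrt(70))*(-6) = -18 - 6*sqrt(70)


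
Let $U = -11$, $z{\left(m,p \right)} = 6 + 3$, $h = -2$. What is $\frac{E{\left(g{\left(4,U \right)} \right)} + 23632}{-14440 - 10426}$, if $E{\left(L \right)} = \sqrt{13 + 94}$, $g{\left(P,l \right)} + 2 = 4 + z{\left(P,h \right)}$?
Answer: $- \frac{11816}{12433} - \frac{\sqrt{107}}{24866} \approx -0.95079$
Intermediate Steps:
$z{\left(m,p \right)} = 9$
$g{\left(P,l \right)} = 11$ ($g{\left(P,l \right)} = -2 + \left(4 + 9\right) = -2 + 13 = 11$)
$E{\left(L \right)} = \sqrt{107}$
$\frac{E{\left(g{\left(4,U \right)} \right)} + 23632}{-14440 - 10426} = \frac{\sqrt{107} + 23632}{-14440 - 10426} = \frac{23632 + \sqrt{107}}{-24866} = \left(23632 + \sqrt{107}\right) \left(- \frac{1}{24866}\right) = - \frac{11816}{12433} - \frac{\sqrt{107}}{24866}$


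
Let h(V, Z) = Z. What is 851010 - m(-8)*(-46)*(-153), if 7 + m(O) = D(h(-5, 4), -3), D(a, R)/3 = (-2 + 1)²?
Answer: 879162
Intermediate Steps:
D(a, R) = 3 (D(a, R) = 3*(-2 + 1)² = 3*(-1)² = 3*1 = 3)
m(O) = -4 (m(O) = -7 + 3 = -4)
851010 - m(-8)*(-46)*(-153) = 851010 - (-4*(-46))*(-153) = 851010 - 184*(-153) = 851010 - 1*(-28152) = 851010 + 28152 = 879162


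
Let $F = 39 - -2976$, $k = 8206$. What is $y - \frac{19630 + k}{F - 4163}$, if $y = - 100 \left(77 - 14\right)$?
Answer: $- \frac{1801141}{287} \approx -6275.8$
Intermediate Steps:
$F = 3015$ ($F = 39 + 2976 = 3015$)
$y = -6300$ ($y = \left(-100\right) 63 = -6300$)
$y - \frac{19630 + k}{F - 4163} = -6300 - \frac{19630 + 8206}{3015 - 4163} = -6300 - \frac{27836}{-1148} = -6300 - 27836 \left(- \frac{1}{1148}\right) = -6300 - - \frac{6959}{287} = -6300 + \frac{6959}{287} = - \frac{1801141}{287}$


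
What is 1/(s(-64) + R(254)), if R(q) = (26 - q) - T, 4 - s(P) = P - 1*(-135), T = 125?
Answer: -1/420 ≈ -0.0023810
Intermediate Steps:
s(P) = -131 - P (s(P) = 4 - (P - 1*(-135)) = 4 - (P + 135) = 4 - (135 + P) = 4 + (-135 - P) = -131 - P)
R(q) = -99 - q (R(q) = (26 - q) - 1*125 = (26 - q) - 125 = -99 - q)
1/(s(-64) + R(254)) = 1/((-131 - 1*(-64)) + (-99 - 1*254)) = 1/((-131 + 64) + (-99 - 254)) = 1/(-67 - 353) = 1/(-420) = -1/420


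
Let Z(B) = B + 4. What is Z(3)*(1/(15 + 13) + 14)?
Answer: 393/4 ≈ 98.250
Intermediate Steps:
Z(B) = 4 + B
Z(3)*(1/(15 + 13) + 14) = (4 + 3)*(1/(15 + 13) + 14) = 7*(1/28 + 14) = 7*(393/28) = 393/4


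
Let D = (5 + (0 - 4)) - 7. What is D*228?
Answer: -1368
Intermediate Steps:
D = -6 (D = (5 - 4) - 7 = 1 - 7 = -6)
D*228 = -6*228 = -1368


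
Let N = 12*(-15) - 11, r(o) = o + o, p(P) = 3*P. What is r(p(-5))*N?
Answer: 5730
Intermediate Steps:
r(o) = 2*o
N = -191 (N = -180 - 11 = -191)
r(p(-5))*N = (2*(3*(-5)))*(-191) = (2*(-15))*(-191) = -30*(-191) = 5730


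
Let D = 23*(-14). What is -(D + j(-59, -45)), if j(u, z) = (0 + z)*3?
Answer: 457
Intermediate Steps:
j(u, z) = 3*z (j(u, z) = z*3 = 3*z)
D = -322
-(D + j(-59, -45)) = -(-322 + 3*(-45)) = -(-322 - 135) = -1*(-457) = 457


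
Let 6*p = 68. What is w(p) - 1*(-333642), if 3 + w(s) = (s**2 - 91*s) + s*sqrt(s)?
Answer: 2994625/9 + 34*sqrt(102)/9 ≈ 3.3277e+5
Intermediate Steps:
p = 34/3 (p = (1/6)*68 = 34/3 ≈ 11.333)
w(s) = -3 + s**2 + s**(3/2) - 91*s (w(s) = -3 + ((s**2 - 91*s) + s*sqrt(s)) = -3 + ((s**2 - 91*s) + s**(3/2)) = -3 + (s**2 + s**(3/2) - 91*s) = -3 + s**2 + s**(3/2) - 91*s)
w(p) - 1*(-333642) = (-3 + (34/3)**2 + (34/3)**(3/2) - 91*34/3) - 1*(-333642) = (-3 + 1156/9 + 34*sqrt(102)/9 - 3094/3) + 333642 = (-8153/9 + 34*sqrt(102)/9) + 333642 = 2994625/9 + 34*sqrt(102)/9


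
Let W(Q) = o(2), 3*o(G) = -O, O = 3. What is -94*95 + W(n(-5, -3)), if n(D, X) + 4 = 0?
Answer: -8931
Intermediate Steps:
o(G) = -1 (o(G) = (-1*3)/3 = (⅓)*(-3) = -1)
n(D, X) = -4 (n(D, X) = -4 + 0 = -4)
W(Q) = -1
-94*95 + W(n(-5, -3)) = -94*95 - 1 = -8930 - 1 = -8931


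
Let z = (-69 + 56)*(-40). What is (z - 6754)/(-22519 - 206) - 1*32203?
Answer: -243935647/7575 ≈ -32203.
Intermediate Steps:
z = 520 (z = -13*(-40) = 520)
(z - 6754)/(-22519 - 206) - 1*32203 = (520 - 6754)/(-22519 - 206) - 1*32203 = -6234/(-22725) - 32203 = -6234*(-1/22725) - 32203 = 2078/7575 - 32203 = -243935647/7575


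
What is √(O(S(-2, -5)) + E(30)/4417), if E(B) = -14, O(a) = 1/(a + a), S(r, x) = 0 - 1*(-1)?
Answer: √791274/1262 ≈ 0.70486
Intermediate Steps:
S(r, x) = 1 (S(r, x) = 0 + 1 = 1)
O(a) = 1/(2*a)
√(O(S(-2, -5)) + E(30)/4417) = √((½)/1 - 14/4417) = √((½)*1 - 14*1/4417) = √(½ - 2/631) = √(627/1262) = √791274/1262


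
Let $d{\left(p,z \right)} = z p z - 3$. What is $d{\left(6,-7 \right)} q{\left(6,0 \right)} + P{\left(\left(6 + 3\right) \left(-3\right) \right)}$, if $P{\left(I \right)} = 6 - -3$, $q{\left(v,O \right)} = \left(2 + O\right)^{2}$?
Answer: $1173$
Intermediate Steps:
$P{\left(I \right)} = 9$ ($P{\left(I \right)} = 6 + 3 = 9$)
$d{\left(p,z \right)} = -3 + p z^{2}$ ($d{\left(p,z \right)} = p z z - 3 = p z^{2} - 3 = -3 + p z^{2}$)
$d{\left(6,-7 \right)} q{\left(6,0 \right)} + P{\left(\left(6 + 3\right) \left(-3\right) \right)} = \left(-3 + 6 \left(-7\right)^{2}\right) \left(2 + 0\right)^{2} + 9 = \left(-3 + 6 \cdot 49\right) 2^{2} + 9 = \left(-3 + 294\right) 4 + 9 = 291 \cdot 4 + 9 = 1164 + 9 = 1173$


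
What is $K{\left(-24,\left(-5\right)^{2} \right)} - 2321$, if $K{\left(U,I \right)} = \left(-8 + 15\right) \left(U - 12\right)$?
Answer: $-2573$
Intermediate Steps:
$K{\left(U,I \right)} = -84 + 7 U$ ($K{\left(U,I \right)} = 7 \left(-12 + U\right) = -84 + 7 U$)
$K{\left(-24,\left(-5\right)^{2} \right)} - 2321 = \left(-84 + 7 \left(-24\right)\right) - 2321 = \left(-84 - 168\right) - 2321 = -252 - 2321 = -2573$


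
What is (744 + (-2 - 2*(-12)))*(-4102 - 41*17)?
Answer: -3676034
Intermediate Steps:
(744 + (-2 - 2*(-12)))*(-4102 - 41*17) = (744 + (-2 + 24))*(-4102 - 697) = (744 + 22)*(-4799) = 766*(-4799) = -3676034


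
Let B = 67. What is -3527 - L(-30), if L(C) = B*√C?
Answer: -3527 - 67*I*√30 ≈ -3527.0 - 366.97*I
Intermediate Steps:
L(C) = 67*√C
-3527 - L(-30) = -3527 - 67*√(-30) = -3527 - 67*I*√30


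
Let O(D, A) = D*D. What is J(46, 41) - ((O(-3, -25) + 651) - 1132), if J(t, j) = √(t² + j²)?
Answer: 472 + √3797 ≈ 533.62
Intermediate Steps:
O(D, A) = D²
J(t, j) = √(j² + t²)
J(46, 41) - ((O(-3, -25) + 651) - 1132) = √(41² + 46²) - (((-3)² + 651) - 1132) = √(1681 + 2116) - ((9 + 651) - 1132) = √3797 - (660 - 1132) = √3797 - 1*(-472) = √3797 + 472 = 472 + √3797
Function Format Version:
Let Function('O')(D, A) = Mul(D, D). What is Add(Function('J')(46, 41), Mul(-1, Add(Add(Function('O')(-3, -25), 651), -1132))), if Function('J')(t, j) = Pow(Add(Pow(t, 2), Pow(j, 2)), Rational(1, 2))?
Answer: Add(472, Pow(3797, Rational(1, 2))) ≈ 533.62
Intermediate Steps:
Function('O')(D, A) = Pow(D, 2)
Function('J')(t, j) = Pow(Add(Pow(j, 2), Pow(t, 2)), Rational(1, 2))
Add(Function('J')(46, 41), Mul(-1, Add(Add(Function('O')(-3, -25), 651), -1132))) = Add(Pow(Add(Pow(41, 2), Pow(46, 2)), Rational(1, 2)), Mul(-1, Add(Add(Pow(-3, 2), 651), -1132))) = Add(Pow(Add(1681, 2116), Rational(1, 2)), Mul(-1, Add(Add(9, 651), -1132))) = Add(Pow(3797, Rational(1, 2)), Mul(-1, Add(660, -1132))) = Add(Pow(3797, Rational(1, 2)), Mul(-1, -472)) = Add(Pow(3797, Rational(1, 2)), 472) = Add(472, Pow(3797, Rational(1, 2)))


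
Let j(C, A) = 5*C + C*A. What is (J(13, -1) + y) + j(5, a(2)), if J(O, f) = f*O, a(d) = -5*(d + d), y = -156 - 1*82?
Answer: -326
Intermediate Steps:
y = -238 (y = -156 - 82 = -238)
a(d) = -10*d
J(O, f) = O*f
j(C, A) = 5*C + A*C
(J(13, -1) + y) + j(5, a(2)) = (13*(-1) - 238) + 5*(5 - 10*2) = (-13 - 238) + 5*(5 - 20) = -251 + 5*(-15) = -251 - 75 = -326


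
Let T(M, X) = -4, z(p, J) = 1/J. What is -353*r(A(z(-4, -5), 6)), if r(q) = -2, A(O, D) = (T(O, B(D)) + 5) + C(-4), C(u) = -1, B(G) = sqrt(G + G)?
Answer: 706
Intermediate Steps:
B(G) = sqrt(2)*sqrt(G) (B(G) = sqrt(2*G) = sqrt(2)*sqrt(G))
A(O, D) = 0 (A(O, D) = (-4 + 5) - 1 = 1 - 1 = 0)
-353*r(A(z(-4, -5), 6)) = -353*(-2) = 706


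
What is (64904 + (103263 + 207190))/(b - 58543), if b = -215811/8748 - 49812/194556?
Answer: -1971754825284/307658016949 ≈ -6.4089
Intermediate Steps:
b = -130935433/5253012 (b = -215811*1/8748 - 49812*1/194556 = -7993/324 - 4151/16213 = -130935433/5253012 ≈ -24.926)
(64904 + (103263 + 207190))/(b - 58543) = (64904 + (103263 + 207190))/(-130935433/5253012 - 58543) = (64904 + 310453)/(-307658016949/5253012) = 375357*(-5253012/307658016949) = -1971754825284/307658016949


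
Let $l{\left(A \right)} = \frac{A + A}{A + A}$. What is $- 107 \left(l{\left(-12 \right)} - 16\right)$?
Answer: $1605$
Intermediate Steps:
$l{\left(A \right)} = 1$ ($l{\left(A \right)} = \frac{2 A}{2 A} = 2 A \frac{1}{2 A} = 1$)
$- 107 \left(l{\left(-12 \right)} - 16\right) = - 107 \left(1 - 16\right) = \left(-107\right) \left(-15\right) = 1605$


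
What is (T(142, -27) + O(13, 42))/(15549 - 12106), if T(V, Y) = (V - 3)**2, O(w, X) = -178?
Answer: 19143/3443 ≈ 5.5600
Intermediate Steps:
T(V, Y) = (-3 + V)**2
(T(142, -27) + O(13, 42))/(15549 - 12106) = ((-3 + 142)**2 - 178)/(15549 - 12106) = (139**2 - 178)/3443 = (19321 - 178)*(1/3443) = 19143*(1/3443) = 19143/3443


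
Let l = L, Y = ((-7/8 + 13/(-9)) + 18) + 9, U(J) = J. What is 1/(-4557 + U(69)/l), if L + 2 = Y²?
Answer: -3147361/14342166381 ≈ -0.00021945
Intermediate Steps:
Y = 1777/72 (Y = ((-7*⅛ + 13*(-⅑)) + 18) + 9 = ((-7/8 - 13/9) + 18) + 9 = (-167/72 + 18) + 9 = 1129/72 + 9 = 1777/72 ≈ 24.681)
L = 3147361/5184 (L = -2 + (1777/72)² = -2 + 3157729/5184 = 3147361/5184 ≈ 607.13)
l = 3147361/5184 ≈ 607.13
1/(-4557 + U(69)/l) = 1/(-4557 + 69/(3147361/5184)) = 1/(-4557 + 69*(5184/3147361)) = 1/(-4557 + 357696/3147361) = 1/(-14342166381/3147361) = -3147361/14342166381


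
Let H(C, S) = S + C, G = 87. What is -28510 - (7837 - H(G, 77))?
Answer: -36183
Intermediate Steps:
H(C, S) = C + S
-28510 - (7837 - H(G, 77)) = -28510 - (7837 - (87 + 77)) = -28510 - (7837 - 1*164) = -28510 - (7837 - 164) = -28510 - 1*7673 = -28510 - 7673 = -36183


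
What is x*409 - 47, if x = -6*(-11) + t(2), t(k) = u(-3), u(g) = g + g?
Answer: 24493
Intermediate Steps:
u(g) = 2*g
t(k) = -6 (t(k) = 2*(-3) = -6)
x = 60 (x = -6*(-11) - 6 = 66 - 6 = 60)
x*409 - 47 = 60*409 - 47 = 24540 - 47 = 24493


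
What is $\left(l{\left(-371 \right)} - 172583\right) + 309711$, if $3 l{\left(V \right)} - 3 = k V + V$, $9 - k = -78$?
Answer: $\frac{378739}{3} \approx 1.2625 \cdot 10^{5}$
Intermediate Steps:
$k = 87$ ($k = 9 - -78 = 9 + 78 = 87$)
$l{\left(V \right)} = 1 + \frac{88 V}{3}$ ($l{\left(V \right)} = 1 + \frac{87 V + V}{3} = 1 + \frac{88 V}{3}$)
$\left(l{\left(-371 \right)} - 172583\right) + 309711 = \left(\left(1 + \frac{88}{3} \left(-371\right)\right) - 172583\right) + 309711 = \left(\left(1 - \frac{32648}{3}\right) - 172583\right) + 309711 = \left(- \frac{32645}{3} - 172583\right) + 309711 = - \frac{550394}{3} + 309711 = \frac{378739}{3}$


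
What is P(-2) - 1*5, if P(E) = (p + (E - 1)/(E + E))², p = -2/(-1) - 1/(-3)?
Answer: 649/144 ≈ 4.5069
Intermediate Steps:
p = 7/3 (p = -2*(-1) - 1*(-⅓) = 2 + ⅓ = 7/3 ≈ 2.3333)
P(E) = (7/3 + (-1 + E)/(2*E))² (P(E) = (7/3 + (E - 1)/(E + E))² = (7/3 + (-1 + E)/((2*E)))² = (7/3 + (-1 + E)*(1/(2*E)))² = (7/3 + (-1 + E)/(2*E))²)
P(-2) - 1*5 = (1/36)*(-3 + 17*(-2))²/(-2)² - 1*5 = (1/36)*(¼)*(-3 - 34)² - 5 = (1/36)*(¼)*(-37)² - 5 = (1/36)*(¼)*1369 - 5 = 1369/144 - 5 = 649/144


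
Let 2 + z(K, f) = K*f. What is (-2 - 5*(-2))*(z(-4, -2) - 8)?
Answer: -16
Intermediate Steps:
z(K, f) = -2 + K*f
(-2 - 5*(-2))*(z(-4, -2) - 8) = (-2 - 5*(-2))*((-2 - 4*(-2)) - 8) = (-2 + 10)*((-2 + 8) - 8) = 8*(6 - 8) = 8*(-2) = -16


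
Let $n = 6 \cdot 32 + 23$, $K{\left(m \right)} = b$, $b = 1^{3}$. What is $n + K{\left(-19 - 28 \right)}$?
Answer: $216$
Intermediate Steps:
$b = 1$
$K{\left(m \right)} = 1$
$n = 215$ ($n = 192 + 23 = 215$)
$n + K{\left(-19 - 28 \right)} = 215 + 1 = 216$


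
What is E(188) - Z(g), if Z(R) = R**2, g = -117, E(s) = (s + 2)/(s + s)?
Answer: -2573437/188 ≈ -13689.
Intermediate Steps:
E(s) = (2 + s)/(2*s) (E(s) = (2 + s)/((2*s)) = (2 + s)*(1/(2*s)) = (2 + s)/(2*s))
E(188) - Z(g) = (1/2)*(2 + 188)/188 - 1*(-117)**2 = (1/2)*(1/188)*190 - 1*13689 = 95/188 - 13689 = -2573437/188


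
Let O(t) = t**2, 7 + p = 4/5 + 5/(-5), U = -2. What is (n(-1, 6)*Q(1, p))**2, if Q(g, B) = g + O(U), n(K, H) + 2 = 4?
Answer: 100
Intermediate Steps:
p = -36/5 (p = -7 + (4/5 + 5/(-5)) = -7 + (4*(1/5) + 5*(-1/5)) = -7 + (4/5 - 1) = -7 - 1/5 = -36/5 ≈ -7.2000)
n(K, H) = 2 (n(K, H) = -2 + 4 = 2)
Q(g, B) = 4 + g (Q(g, B) = g + (-2)**2 = g + 4 = 4 + g)
(n(-1, 6)*Q(1, p))**2 = (2*(4 + 1))**2 = (2*5)**2 = 10**2 = 100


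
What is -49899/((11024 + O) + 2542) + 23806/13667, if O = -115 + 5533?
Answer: -76678843/86484776 ≈ -0.88662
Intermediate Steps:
O = 5418
-49899/((11024 + O) + 2542) + 23806/13667 = -49899/((11024 + 5418) + 2542) + 23806/13667 = -49899/(16442 + 2542) + 23806*(1/13667) = -49899/18984 + 23806/13667 = -49899*1/18984 + 23806/13667 = -16633/6328 + 23806/13667 = -76678843/86484776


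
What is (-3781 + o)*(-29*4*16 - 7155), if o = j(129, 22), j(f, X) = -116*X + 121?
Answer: 55976332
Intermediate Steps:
j(f, X) = 121 - 116*X
o = -2431 (o = 121 - 116*22 = 121 - 2552 = -2431)
(-3781 + o)*(-29*4*16 - 7155) = (-3781 - 2431)*(-29*4*16 - 7155) = -6212*(-116*16 - 7155) = -6212*(-1856 - 7155) = -6212*(-9011) = 55976332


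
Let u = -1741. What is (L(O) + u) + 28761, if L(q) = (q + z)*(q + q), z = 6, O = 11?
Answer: 27394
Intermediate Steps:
L(q) = 2*q*(6 + q) (L(q) = (q + 6)*(q + q) = (6 + q)*(2*q) = 2*q*(6 + q))
(L(O) + u) + 28761 = (2*11*(6 + 11) - 1741) + 28761 = (2*11*17 - 1741) + 28761 = (374 - 1741) + 28761 = -1367 + 28761 = 27394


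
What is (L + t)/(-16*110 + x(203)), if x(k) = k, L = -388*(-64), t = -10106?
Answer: -14726/1557 ≈ -9.4579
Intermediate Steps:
L = 24832
(L + t)/(-16*110 + x(203)) = (24832 - 10106)/(-16*110 + 203) = 14726/(-1760 + 203) = 14726/(-1557) = 14726*(-1/1557) = -14726/1557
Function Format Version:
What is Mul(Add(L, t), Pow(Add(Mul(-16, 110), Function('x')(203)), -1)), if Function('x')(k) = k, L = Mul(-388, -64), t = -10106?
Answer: Rational(-14726, 1557) ≈ -9.4579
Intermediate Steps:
L = 24832
Mul(Add(L, t), Pow(Add(Mul(-16, 110), Function('x')(203)), -1)) = Mul(Add(24832, -10106), Pow(Add(Mul(-16, 110), 203), -1)) = Mul(14726, Pow(Add(-1760, 203), -1)) = Mul(14726, Pow(-1557, -1)) = Mul(14726, Rational(-1, 1557)) = Rational(-14726, 1557)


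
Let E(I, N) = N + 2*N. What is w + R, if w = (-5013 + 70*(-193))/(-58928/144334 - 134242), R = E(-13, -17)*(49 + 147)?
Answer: -96838630543147/9687871878 ≈ -9995.9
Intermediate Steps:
E(I, N) = 3*N
R = -9996 (R = (3*(-17))*(49 + 147) = -51*196 = -9996)
w = 1336749341/9687871878 (w = (-5013 - 13510)/(-58928*1/144334 - 134242) = -18523/(-29464/72167 - 134242) = -18523/(-9687871878/72167) = -18523*(-72167/9687871878) = 1336749341/9687871878 ≈ 0.13798)
w + R = 1336749341/9687871878 - 9996 = -96838630543147/9687871878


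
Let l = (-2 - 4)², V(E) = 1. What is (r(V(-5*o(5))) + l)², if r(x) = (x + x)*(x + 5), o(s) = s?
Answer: 2304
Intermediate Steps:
r(x) = 2*x*(5 + x) (r(x) = (2*x)*(5 + x) = 2*x*(5 + x))
l = 36 (l = (-6)² = 36)
(r(V(-5*o(5))) + l)² = (2*1*(5 + 1) + 36)² = (2*1*6 + 36)² = (12 + 36)² = 48² = 2304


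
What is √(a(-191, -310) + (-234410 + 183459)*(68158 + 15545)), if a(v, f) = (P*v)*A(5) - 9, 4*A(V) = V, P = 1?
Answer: I*√17059007203/2 ≈ 65305.0*I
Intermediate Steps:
A(V) = V/4
a(v, f) = -9 + 5*v/4 (a(v, f) = (1*v)*((¼)*5) - 9 = v*(5/4) - 9 = 5*v/4 - 9 = -9 + 5*v/4)
√(a(-191, -310) + (-234410 + 183459)*(68158 + 15545)) = √((-9 + (5/4)*(-191)) + (-234410 + 183459)*(68158 + 15545)) = √((-9 - 955/4) - 50951*83703) = √(-991/4 - 4264751553) = √(-17059007203/4) = I*√17059007203/2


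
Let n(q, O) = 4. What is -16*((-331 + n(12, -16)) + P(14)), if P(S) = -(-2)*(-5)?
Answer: 5392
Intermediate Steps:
P(S) = -10 (P(S) = -1*10 = -10)
-16*((-331 + n(12, -16)) + P(14)) = -16*((-331 + 4) - 10) = -16*(-327 - 10) = -16*(-337) = 5392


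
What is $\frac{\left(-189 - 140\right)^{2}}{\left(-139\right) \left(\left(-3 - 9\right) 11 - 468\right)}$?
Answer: $\frac{108241}{83400} \approx 1.2979$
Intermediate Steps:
$\frac{\left(-189 - 140\right)^{2}}{\left(-139\right) \left(\left(-3 - 9\right) 11 - 468\right)} = \frac{\left(-329\right)^{2}}{\left(-139\right) \left(\left(-12\right) 11 - 468\right)} = \frac{108241}{\left(-139\right) \left(-132 - 468\right)} = \frac{108241}{\left(-139\right) \left(-600\right)} = \frac{108241}{83400}$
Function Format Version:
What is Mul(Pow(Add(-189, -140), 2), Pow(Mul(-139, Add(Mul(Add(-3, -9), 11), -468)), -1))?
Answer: Rational(108241, 83400) ≈ 1.2979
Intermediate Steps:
Mul(Pow(Add(-189, -140), 2), Pow(Mul(-139, Add(Mul(Add(-3, -9), 11), -468)), -1)) = Mul(Pow(-329, 2), Pow(Mul(-139, Add(Mul(-12, 11), -468)), -1)) = Mul(108241, Pow(Mul(-139, Add(-132, -468)), -1)) = Mul(108241, Pow(Mul(-139, -600), -1)) = Mul(108241, Pow(83400, -1)) = Mul(108241, Rational(1, 83400)) = Rational(108241, 83400)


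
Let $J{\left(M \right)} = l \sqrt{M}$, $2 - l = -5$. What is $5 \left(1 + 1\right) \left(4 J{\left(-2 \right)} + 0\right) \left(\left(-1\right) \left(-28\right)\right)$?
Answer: $7840 i \sqrt{2} \approx 11087.0 i$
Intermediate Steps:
$l = 7$ ($l = 2 - -5 = 2 + 5 = 7$)
$J{\left(M \right)} = 7 \sqrt{M}$
$5 \left(1 + 1\right) \left(4 J{\left(-2 \right)} + 0\right) \left(\left(-1\right) \left(-28\right)\right) = 5 \left(1 + 1\right) \left(4 \cdot 7 \sqrt{-2} + 0\right) \left(\left(-1\right) \left(-28\right)\right) = 5 \cdot 2 \left(4 \cdot 7 i \sqrt{2} + 0\right) 28 = 10 \left(4 \cdot 7 i \sqrt{2} + 0\right) 28 = 10 \left(28 i \sqrt{2} + 0\right) 28 = 10 \cdot 28 i \sqrt{2} \cdot 28 = 280 i \sqrt{2} \cdot 28 = 7840 i \sqrt{2}$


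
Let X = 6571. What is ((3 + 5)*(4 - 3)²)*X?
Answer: 52568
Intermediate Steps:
((3 + 5)*(4 - 3)²)*X = ((3 + 5)*(4 - 3)²)*6571 = (8*1²)*6571 = (8*1)*6571 = 8*6571 = 52568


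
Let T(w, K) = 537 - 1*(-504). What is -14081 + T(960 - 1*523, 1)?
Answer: -13040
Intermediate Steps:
T(w, K) = 1041 (T(w, K) = 537 + 504 = 1041)
-14081 + T(960 - 1*523, 1) = -14081 + 1041 = -13040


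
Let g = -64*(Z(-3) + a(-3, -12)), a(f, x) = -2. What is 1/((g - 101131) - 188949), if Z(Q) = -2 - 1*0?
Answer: -1/289824 ≈ -3.4504e-6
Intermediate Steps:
Z(Q) = -2 (Z(Q) = -2 + 0 = -2)
g = 256 (g = -64*(-2 - 2) = -64*(-4) = 256)
1/((g - 101131) - 188949) = 1/((256 - 101131) - 188949) = 1/(-100875 - 188949) = 1/(-289824) = -1/289824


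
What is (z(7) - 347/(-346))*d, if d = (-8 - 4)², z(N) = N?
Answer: 199368/173 ≈ 1152.4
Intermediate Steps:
d = 144 (d = (-12)² = 144)
(z(7) - 347/(-346))*d = (7 - 347/(-346))*144 = (7 - 347*(-1/346))*144 = (7 + 347/346)*144 = (2769/346)*144 = 199368/173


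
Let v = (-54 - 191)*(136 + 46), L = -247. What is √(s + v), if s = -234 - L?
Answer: 3*I*√4953 ≈ 211.13*I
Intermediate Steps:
s = 13 (s = -234 - 1*(-247) = -234 + 247 = 13)
v = -44590 (v = -245*182 = -44590)
√(s + v) = √(13 - 44590) = √(-44577) = 3*I*√4953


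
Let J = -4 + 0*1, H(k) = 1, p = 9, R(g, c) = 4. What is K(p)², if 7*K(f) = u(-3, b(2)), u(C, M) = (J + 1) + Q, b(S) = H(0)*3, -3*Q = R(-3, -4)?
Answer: 169/441 ≈ 0.38322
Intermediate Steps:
Q = -4/3 (Q = -⅓*4 = -4/3 ≈ -1.3333)
J = -4 (J = -4 + 0 = -4)
b(S) = 3 (b(S) = 1*3 = 3)
u(C, M) = -13/3 (u(C, M) = (-4 + 1) - 4/3 = -3 - 4/3 = -13/3)
K(f) = -13/21 (K(f) = (⅐)*(-13/3) = -13/21)
K(p)² = (-13/21)² = 169/441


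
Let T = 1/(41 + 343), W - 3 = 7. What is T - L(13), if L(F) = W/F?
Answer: -3827/4992 ≈ -0.76663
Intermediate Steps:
W = 10 (W = 3 + 7 = 10)
L(F) = 10/F
T = 1/384 ≈ 0.0026042
T - L(13) = 1/384 - 10/13 = -3827/4992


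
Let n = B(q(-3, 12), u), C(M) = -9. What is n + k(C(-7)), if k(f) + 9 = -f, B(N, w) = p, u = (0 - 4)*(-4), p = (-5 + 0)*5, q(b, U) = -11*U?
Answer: -25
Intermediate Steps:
p = -25 (p = -5*5 = -25)
u = 16 (u = -4*(-4) = 16)
B(N, w) = -25
k(f) = -9 - f
n = -25
n + k(C(-7)) = -25 + (-9 - 1*(-9)) = -25 + (-9 + 9) = -25 + 0 = -25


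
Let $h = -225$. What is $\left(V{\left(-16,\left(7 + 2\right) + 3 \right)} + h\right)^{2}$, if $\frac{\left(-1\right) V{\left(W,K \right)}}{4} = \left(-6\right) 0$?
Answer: $50625$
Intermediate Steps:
$V{\left(W,K \right)} = 0$ ($V{\left(W,K \right)} = - 4 \left(\left(-6\right) 0\right) = \left(-4\right) 0 = 0$)
$\left(V{\left(-16,\left(7 + 2\right) + 3 \right)} + h\right)^{2} = \left(0 - 225\right)^{2} = \left(-225\right)^{2} = 50625$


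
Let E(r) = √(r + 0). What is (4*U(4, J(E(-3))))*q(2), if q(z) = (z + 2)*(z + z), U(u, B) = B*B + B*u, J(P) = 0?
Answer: 0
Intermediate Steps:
E(r) = √r
U(u, B) = B² + B*u
q(z) = 2*z*(2 + z) (q(z) = (2 + z)*(2*z) = 2*z*(2 + z))
(4*U(4, J(E(-3))))*q(2) = (4*(0*(0 + 4)))*(2*2*(2 + 2)) = (4*(0*4))*(2*2*4) = (4*0)*16 = 0*16 = 0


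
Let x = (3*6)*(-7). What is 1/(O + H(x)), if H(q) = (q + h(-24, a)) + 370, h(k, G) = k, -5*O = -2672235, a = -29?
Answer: 1/534667 ≈ 1.8703e-6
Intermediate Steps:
O = 534447 (O = -⅕*(-2672235) = 534447)
x = -126 (x = 18*(-7) = -126)
H(q) = 346 + q (H(q) = (q - 24) + 370 = (-24 + q) + 370 = 346 + q)
1/(O + H(x)) = 1/(534447 + (346 - 126)) = 1/(534447 + 220) = 1/534667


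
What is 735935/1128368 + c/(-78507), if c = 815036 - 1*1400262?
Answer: 718126340213/88584786576 ≈ 8.1067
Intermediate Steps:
c = -585226 (c = 815036 - 1400262 = -585226)
735935/1128368 + c/(-78507) = 735935/1128368 - 585226/(-78507) = 735935*(1/1128368) - 585226*(-1/78507) = 735935/1128368 + 585226/78507 = 718126340213/88584786576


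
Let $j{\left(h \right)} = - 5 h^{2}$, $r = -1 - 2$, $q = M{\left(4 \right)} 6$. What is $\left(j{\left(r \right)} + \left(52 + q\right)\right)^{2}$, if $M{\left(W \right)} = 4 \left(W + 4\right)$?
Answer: $39601$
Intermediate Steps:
$M{\left(W \right)} = 16 + 4 W$ ($M{\left(W \right)} = 4 \left(4 + W\right) = 16 + 4 W$)
$q = 192$ ($q = \left(16 + 4 \cdot 4\right) 6 = \left(16 + 16\right) 6 = 32 \cdot 6 = 192$)
$r = -3$ ($r = -1 - 2 = -3$)
$\left(j{\left(r \right)} + \left(52 + q\right)\right)^{2} = \left(- 5 \left(-3\right)^{2} + \left(52 + 192\right)\right)^{2} = \left(\left(-5\right) 9 + 244\right)^{2} = \left(-45 + 244\right)^{2} = 199^{2} = 39601$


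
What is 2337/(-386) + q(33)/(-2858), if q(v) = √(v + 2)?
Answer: -2337/386 - √35/2858 ≈ -6.0565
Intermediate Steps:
q(v) = √(2 + v)
2337/(-386) + q(33)/(-2858) = 2337/(-386) + √(2 + 33)/(-2858) = 2337*(-1/386) + √35*(-1/2858) = -2337/386 - √35/2858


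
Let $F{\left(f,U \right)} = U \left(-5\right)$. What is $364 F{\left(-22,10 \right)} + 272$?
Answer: $-17928$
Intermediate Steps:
$F{\left(f,U \right)} = - 5 U$
$364 F{\left(-22,10 \right)} + 272 = 364 \left(\left(-5\right) 10\right) + 272 = 364 \left(-50\right) + 272 = -18200 + 272 = -17928$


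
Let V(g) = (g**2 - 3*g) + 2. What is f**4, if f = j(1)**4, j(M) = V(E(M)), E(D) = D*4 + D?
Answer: 184884258895036416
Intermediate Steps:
E(D) = 5*D (E(D) = 4*D + D = 5*D)
V(g) = 2 + g**2 - 3*g
j(M) = 2 - 15*M + 25*M**2 (j(M) = 2 + (5*M)**2 - 15*M = 2 + 25*M**2 - 15*M = 2 - 15*M + 25*M**2)
f = 20736 (f = (2 - 15*1 + 25*1**2)**4 = (2 - 15 + 25*1)**4 = (2 - 15 + 25)**4 = 12**4 = 20736)
f**4 = 20736**4 = 184884258895036416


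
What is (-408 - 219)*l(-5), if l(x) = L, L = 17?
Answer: -10659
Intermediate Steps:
l(x) = 17
(-408 - 219)*l(-5) = (-408 - 219)*17 = -627*17 = -10659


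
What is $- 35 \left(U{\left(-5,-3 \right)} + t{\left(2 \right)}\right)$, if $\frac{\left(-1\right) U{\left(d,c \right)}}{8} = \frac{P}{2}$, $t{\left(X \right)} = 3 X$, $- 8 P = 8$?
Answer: $-350$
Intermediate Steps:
$P = -1$ ($P = \left(- \frac{1}{8}\right) 8 = -1$)
$U{\left(d,c \right)} = 4$ ($U{\left(d,c \right)} = - 8 \left(- \frac{1}{2}\right) = - 8 \left(\left(-1\right) \frac{1}{2}\right) = \left(-8\right) \left(- \frac{1}{2}\right) = 4$)
$- 35 \left(U{\left(-5,-3 \right)} + t{\left(2 \right)}\right) = - 35 \left(4 + 3 \cdot 2\right) = - 35 \left(4 + 6\right) = \left(-35\right) 10 = -350$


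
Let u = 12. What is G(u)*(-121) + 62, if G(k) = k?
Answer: -1390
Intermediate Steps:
G(u)*(-121) + 62 = 12*(-121) + 62 = -1452 + 62 = -1390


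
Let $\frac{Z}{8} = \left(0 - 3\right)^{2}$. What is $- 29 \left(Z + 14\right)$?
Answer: $-2494$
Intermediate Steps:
$Z = 72$ ($Z = 8 \left(0 - 3\right)^{2} = 8 \left(-3\right)^{2} = 8 \cdot 9 = 72$)
$- 29 \left(Z + 14\right) = - 29 \left(72 + 14\right) = \left(-29\right) 86 = -2494$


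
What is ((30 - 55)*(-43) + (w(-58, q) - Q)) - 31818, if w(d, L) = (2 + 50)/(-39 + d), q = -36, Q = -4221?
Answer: -2572686/97 ≈ -26523.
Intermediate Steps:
w(d, L) = 52/(-39 + d)
((30 - 55)*(-43) + (w(-58, q) - Q)) - 31818 = ((30 - 55)*(-43) + (52/(-39 - 58) - 1*(-4221))) - 31818 = (-25*(-43) + (52/(-97) + 4221)) - 31818 = (1075 + (52*(-1/97) + 4221)) - 31818 = (1075 + (-52/97 + 4221)) - 31818 = (1075 + 409385/97) - 31818 = 513660/97 - 31818 = -2572686/97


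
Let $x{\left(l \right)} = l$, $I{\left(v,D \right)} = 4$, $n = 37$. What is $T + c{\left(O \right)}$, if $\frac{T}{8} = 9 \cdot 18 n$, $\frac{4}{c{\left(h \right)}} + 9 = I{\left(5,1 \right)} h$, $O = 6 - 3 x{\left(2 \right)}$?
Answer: $\frac{431564}{9} \approx 47952.0$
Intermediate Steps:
$O = 0$ ($O = 6 - 6 = 0$)
$c{\left(h \right)} = \frac{4}{-9 + 4 h}$
$T = 47952$ ($T = 8 \cdot 9 \cdot 18 \cdot 37 = 8 \cdot 162 \cdot 37 = 8 \cdot 5994 = 47952$)
$T + c{\left(O \right)} = 47952 + \frac{4}{-9 + 4 \cdot 0} = 47952 + \frac{4}{-9 + 0} = 47952 + \frac{4}{-9} = 47952 + 4 \left(- \frac{1}{9}\right) = 47952 - \frac{4}{9} = \frac{431564}{9}$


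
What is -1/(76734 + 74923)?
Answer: -1/151657 ≈ -6.5938e-6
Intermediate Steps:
-1/(76734 + 74923) = -1/151657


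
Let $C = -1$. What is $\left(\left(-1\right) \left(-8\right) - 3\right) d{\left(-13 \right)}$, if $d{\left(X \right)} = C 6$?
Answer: $-30$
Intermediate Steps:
$d{\left(X \right)} = -6$ ($d{\left(X \right)} = \left(-1\right) 6 = -6$)
$\left(\left(-1\right) \left(-8\right) - 3\right) d{\left(-13 \right)} = \left(\left(-1\right) \left(-8\right) - 3\right) \left(-6\right) = \left(8 - 3\right) \left(-6\right) = 5 \left(-6\right) = -30$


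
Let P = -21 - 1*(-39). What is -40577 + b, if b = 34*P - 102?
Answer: -40067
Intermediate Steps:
P = 18 (P = -21 + 39 = 18)
b = 510 (b = 34*18 - 102 = 612 - 102 = 510)
-40577 + b = -40577 + 510 = -40067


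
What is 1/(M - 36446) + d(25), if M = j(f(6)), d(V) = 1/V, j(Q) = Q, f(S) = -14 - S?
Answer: 36441/911650 ≈ 0.039973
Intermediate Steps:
M = -20 (M = -14 - 1*6 = -14 - 6 = -20)
1/(M - 36446) + d(25) = 1/(-20 - 36446) + 1/25 = 1/(-36466) + 1/25 = -1/36466 + 1/25 = 36441/911650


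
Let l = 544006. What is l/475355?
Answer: 544006/475355 ≈ 1.1444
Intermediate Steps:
l/475355 = 544006/475355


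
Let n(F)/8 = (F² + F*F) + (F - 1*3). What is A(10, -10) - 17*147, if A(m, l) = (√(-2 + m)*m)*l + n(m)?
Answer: -843 - 200*√2 ≈ -1125.8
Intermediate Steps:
n(F) = -24 + 8*F + 16*F² (n(F) = 8*((F² + F*F) + (F - 1*3)) = 8*((F² + F²) + (F - 3)) = 8*(2*F² + (-3 + F)) = 8*(-3 + F + 2*F²) = -24 + 8*F + 16*F²)
A(m, l) = -24 + 8*m + 16*m² + l*m*√(-2 + m) (A(m, l) = (√(-2 + m)*m)*l + (-24 + 8*m + 16*m²) = (m*√(-2 + m))*l + (-24 + 8*m + 16*m²) = l*m*√(-2 + m) + (-24 + 8*m + 16*m²) = -24 + 8*m + 16*m² + l*m*√(-2 + m))
A(10, -10) - 17*147 = (-24 + 8*10 + 16*10² - 10*10*√(-2 + 10)) - 17*147 = (-24 + 80 + 16*100 - 10*10*√8) - 2499 = (-24 + 80 + 1600 - 10*10*2*√2) - 2499 = (-24 + 80 + 1600 - 200*√2) - 2499 = (1656 - 200*√2) - 2499 = -843 - 200*√2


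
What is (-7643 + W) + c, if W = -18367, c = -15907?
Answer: -41917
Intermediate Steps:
(-7643 + W) + c = (-7643 - 18367) - 15907 = -26010 - 15907 = -41917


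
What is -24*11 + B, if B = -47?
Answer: -311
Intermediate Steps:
-24*11 + B = -24*11 - 47 = -264 - 47 = -311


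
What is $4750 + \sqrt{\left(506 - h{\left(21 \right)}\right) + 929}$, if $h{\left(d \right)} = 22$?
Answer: $4750 + 3 \sqrt{157} \approx 4787.6$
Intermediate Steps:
$4750 + \sqrt{\left(506 - h{\left(21 \right)}\right) + 929} = 4750 + \sqrt{\left(506 - 22\right) + 929} = 4750 + \sqrt{484 + 929} = 4750 + \sqrt{1413} = 4750 + 3 \sqrt{157}$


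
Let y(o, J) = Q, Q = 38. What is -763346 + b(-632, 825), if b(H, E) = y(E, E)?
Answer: -763308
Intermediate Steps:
y(o, J) = 38
b(H, E) = 38
-763346 + b(-632, 825) = -763346 + 38 = -763308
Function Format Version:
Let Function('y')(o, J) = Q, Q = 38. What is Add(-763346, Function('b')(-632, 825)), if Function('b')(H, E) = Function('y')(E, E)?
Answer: -763308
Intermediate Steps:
Function('y')(o, J) = 38
Function('b')(H, E) = 38
Add(-763346, Function('b')(-632, 825)) = Add(-763346, 38) = -763308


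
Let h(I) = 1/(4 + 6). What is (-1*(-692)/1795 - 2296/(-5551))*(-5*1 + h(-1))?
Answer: -27869142/7117175 ≈ -3.9158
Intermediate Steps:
h(I) = 1/10
(-1*(-692)/1795 - 2296/(-5551))*(-5*1 + h(-1)) = (-1*(-692)/1795 - 2296/(-5551))*(-5*1 + 1/10) = (692*(1/1795) - 2296*(-1/5551))*(-5 + 1/10) = (692/1795 + 328/793)*(-49/10) = (1137516/1423435)*(-49/10) = -27869142/7117175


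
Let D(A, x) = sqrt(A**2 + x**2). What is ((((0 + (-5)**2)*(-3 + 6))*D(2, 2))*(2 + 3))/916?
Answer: 375*sqrt(2)/458 ≈ 1.1579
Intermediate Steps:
((((0 + (-5)**2)*(-3 + 6))*D(2, 2))*(2 + 3))/916 = ((((0 + (-5)**2)*(-3 + 6))*sqrt(2**2 + 2**2))*(2 + 3))/916 = ((((0 + 25)*3)*sqrt(4 + 4))*5)*(1/916) = (((25*3)*sqrt(8))*5)*(1/916) = ((75*(2*sqrt(2)))*5)*(1/916) = ((150*sqrt(2))*5)*(1/916) = (750*sqrt(2))*(1/916) = 375*sqrt(2)/458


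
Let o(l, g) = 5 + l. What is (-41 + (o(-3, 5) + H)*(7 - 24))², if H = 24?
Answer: 233289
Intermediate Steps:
(-41 + (o(-3, 5) + H)*(7 - 24))² = (-41 + ((5 - 3) + 24)*(7 - 24))² = (-41 + (2 + 24)*(-17))² = (-41 + 26*(-17))² = (-41 - 442)² = (-483)² = 233289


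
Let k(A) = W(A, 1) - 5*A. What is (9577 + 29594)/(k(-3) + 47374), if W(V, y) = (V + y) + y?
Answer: 1187/1436 ≈ 0.82660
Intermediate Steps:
W(V, y) = V + 2*y
k(A) = 2 - 4*A (k(A) = (A + 2*1) - 5*A = (A + 2) - 5*A = (2 + A) - 5*A = 2 - 4*A)
(9577 + 29594)/(k(-3) + 47374) = (9577 + 29594)/((2 - 4*(-3)) + 47374) = 39171/((2 + 12) + 47374) = 39171/(14 + 47374) = 39171/47388 = 39171*(1/47388) = 1187/1436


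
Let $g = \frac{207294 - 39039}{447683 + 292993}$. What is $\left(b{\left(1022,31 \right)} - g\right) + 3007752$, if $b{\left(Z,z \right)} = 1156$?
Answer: $\frac{742875257851}{246892} \approx 3.0089 \cdot 10^{6}$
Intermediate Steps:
$g = \frac{56085}{246892}$ ($g = \frac{168255}{740676} = 168255 \cdot \frac{1}{740676} = \frac{56085}{246892} \approx 0.22716$)
$\left(b{\left(1022,31 \right)} - g\right) + 3007752 = \left(1156 - \frac{56085}{246892}\right) + 3007752 = \frac{285351067}{246892} + 3007752 = \frac{742875257851}{246892}$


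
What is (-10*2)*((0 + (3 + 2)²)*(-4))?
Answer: 2000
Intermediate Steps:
(-10*2)*((0 + (3 + 2)²)*(-4)) = -20*(0 + 5²)*(-4) = -20*(0 + 25)*(-4) = -500*(-4) = -20*(-100) = 2000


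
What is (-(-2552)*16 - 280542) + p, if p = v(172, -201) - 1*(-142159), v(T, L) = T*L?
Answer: -132123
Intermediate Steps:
v(T, L) = L*T
p = 107587 (p = -201*172 - 1*(-142159) = -34572 + 142159 = 107587)
(-(-2552)*16 - 280542) + p = (-(-2552)*16 - 280542) + 107587 = (-638*(-64) - 280542) + 107587 = (40832 - 280542) + 107587 = -239710 + 107587 = -132123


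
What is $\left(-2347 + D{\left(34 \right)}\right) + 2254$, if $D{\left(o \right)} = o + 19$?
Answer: $-40$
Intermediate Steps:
$D{\left(o \right)} = 19 + o$
$\left(-2347 + D{\left(34 \right)}\right) + 2254 = \left(-2347 + \left(19 + 34\right)\right) + 2254 = \left(-2347 + 53\right) + 2254 = -2294 + 2254 = -40$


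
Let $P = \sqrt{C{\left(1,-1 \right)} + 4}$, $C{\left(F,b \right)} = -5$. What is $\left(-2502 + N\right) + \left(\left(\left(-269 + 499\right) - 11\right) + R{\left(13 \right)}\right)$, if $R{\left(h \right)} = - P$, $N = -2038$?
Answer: $-4321 - i \approx -4321.0 - 1.0 i$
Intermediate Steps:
$P = i$ ($P = \sqrt{-5 + 4} = \sqrt{-1} = i \approx 1.0 i$)
$R{\left(h \right)} = - i$
$\left(-2502 + N\right) + \left(\left(\left(-269 + 499\right) - 11\right) + R{\left(13 \right)}\right) = \left(-2502 - 2038\right) + \left(\left(\left(-269 + 499\right) - 11\right) - i\right) = -4540 + \left(\left(230 - 11\right) - i\right) = -4540 + \left(219 - i\right) = -4321 - i$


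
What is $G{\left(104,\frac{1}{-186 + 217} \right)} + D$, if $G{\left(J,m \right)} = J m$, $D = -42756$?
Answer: $- \frac{1325332}{31} \approx -42753.0$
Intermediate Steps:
$G{\left(104,\frac{1}{-186 + 217} \right)} + D = \frac{104}{-186 + 217} - 42756 = \frac{104}{31} - 42756 = - \frac{1325332}{31}$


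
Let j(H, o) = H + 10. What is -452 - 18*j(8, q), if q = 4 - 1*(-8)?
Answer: -776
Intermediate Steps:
q = 12 (q = 4 + 8 = 12)
j(H, o) = 10 + H
-452 - 18*j(8, q) = -452 - 18*(10 + 8) = -452 - 18*18 = -452 - 324 = -776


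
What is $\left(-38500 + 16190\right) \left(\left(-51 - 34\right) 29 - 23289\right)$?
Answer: $574571740$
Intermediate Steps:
$\left(-38500 + 16190\right) \left(\left(-51 - 34\right) 29 - 23289\right) = - 22310 \left(\left(-85\right) 29 - 23289\right) = - 22310 \left(-2465 - 23289\right) = \left(-22310\right) \left(-25754\right) = 574571740$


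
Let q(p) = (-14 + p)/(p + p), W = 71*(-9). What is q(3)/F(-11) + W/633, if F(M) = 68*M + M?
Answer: -87971/87354 ≈ -1.0071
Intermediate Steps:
F(M) = 69*M
W = -639
q(p) = (-14 + p)/(2*p) (q(p) = (-14 + p)/((2*p)) = (-14 + p)*(1/(2*p)) = (-14 + p)/(2*p))
q(3)/F(-11) + W/633 = ((½)*(-14 + 3)/3)/((69*(-11))) - 639/633 = ((½)*(⅓)*(-11))/(-759) - 639*1/633 = -11/6*(-1/759) - 213/211 = 1/414 - 213/211 = -87971/87354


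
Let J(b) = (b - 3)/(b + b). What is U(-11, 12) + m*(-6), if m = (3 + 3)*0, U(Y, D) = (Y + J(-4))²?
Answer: 6561/64 ≈ 102.52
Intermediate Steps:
J(b) = (-3 + b)/(2*b) (J(b) = (-3 + b)/((2*b)) = (-3 + b)*(1/(2*b)) = (-3 + b)/(2*b))
U(Y, D) = (7/8 + Y)² (U(Y, D) = (Y + (½)*(-3 - 4)/(-4))² = (Y + (½)*(-¼)*(-7))² = (Y + 7/8)² = (7/8 + Y)²)
m = 0 (m = 6*0 = 0)
U(-11, 12) + m*(-6) = (7 + 8*(-11))²/64 + 0*(-6) = (7 - 88)²/64 + 0 = (1/64)*(-81)² + 0 = (1/64)*6561 + 0 = 6561/64 + 0 = 6561/64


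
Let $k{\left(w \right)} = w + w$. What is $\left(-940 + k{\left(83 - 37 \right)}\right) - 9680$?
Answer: $-10528$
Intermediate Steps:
$k{\left(w \right)} = 2 w$
$\left(-940 + k{\left(83 - 37 \right)}\right) - 9680 = \left(-940 + 2 \left(83 - 37\right)\right) - 9680 = \left(-940 + 2 \cdot 46\right) - 9680 = \left(-940 + 92\right) - 9680 = -848 - 9680 = -10528$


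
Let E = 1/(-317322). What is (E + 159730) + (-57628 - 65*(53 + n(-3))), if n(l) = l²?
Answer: 31120403183/317322 ≈ 98072.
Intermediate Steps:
E = -1/317322 ≈ -3.1514e-6
(E + 159730) + (-57628 - 65*(53 + n(-3))) = (-1/317322 + 159730) + (-57628 - 65*(53 + (-3)²)) = 50685843059/317322 + (-57628 - 65*(53 + 9)) = 50685843059/317322 + (-57628 - 65*62) = 50685843059/317322 + (-57628 - 1*4030) = 50685843059/317322 + (-57628 - 4030) = 50685843059/317322 - 61658 = 31120403183/317322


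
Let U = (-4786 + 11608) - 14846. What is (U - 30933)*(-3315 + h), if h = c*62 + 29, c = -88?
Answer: 340562094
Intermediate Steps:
U = -8024 (U = 6822 - 14846 = -8024)
h = -5427 (h = -88*62 + 29 = -5456 + 29 = -5427)
(U - 30933)*(-3315 + h) = (-8024 - 30933)*(-3315 - 5427) = -38957*(-8742) = 340562094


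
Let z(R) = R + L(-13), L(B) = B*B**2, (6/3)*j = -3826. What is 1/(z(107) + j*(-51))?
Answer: 1/95473 ≈ 1.0474e-5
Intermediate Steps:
j = -1913 (j = (1/2)*(-3826) = -1913)
L(B) = B**3
z(R) = -2197 + R (z(R) = R + (-13)**3 = R - 2197 = -2197 + R)
1/(z(107) + j*(-51)) = 1/((-2197 + 107) - 1913*(-51)) = 1/(-2090 + 97563) = 1/95473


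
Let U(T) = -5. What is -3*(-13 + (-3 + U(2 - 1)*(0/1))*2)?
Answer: 57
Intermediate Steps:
-3*(-13 + (-3 + U(2 - 1)*(0/1))*2) = -3*(-13 + (-3 - 0/1)*2) = -3*(-13 + (-3 - 0)*2) = -3*(-13 + (-3 - 5*0)*2) = -3*(-13 + (-3 + 0)*2) = -3*(-13 - 3*2) = -3*(-13 - 6) = -3*(-19) = 57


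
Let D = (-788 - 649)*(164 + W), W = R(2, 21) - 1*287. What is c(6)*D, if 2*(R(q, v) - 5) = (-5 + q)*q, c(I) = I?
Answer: 1043262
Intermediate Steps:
R(q, v) = 5 + q*(-5 + q)/2 (R(q, v) = 5 + ((-5 + q)*q)/2 = 5 + (q*(-5 + q))/2 = 5 + q*(-5 + q)/2)
W = -285 (W = (5 + (½)*2² - 5/2*2) - 1*287 = (5 + (½)*4 - 5) - 287 = (5 + 2 - 5) - 287 = 2 - 287 = -285)
D = 173877 (D = (-788 - 649)*(164 - 285) = -1437*(-121) = 173877)
c(6)*D = 6*173877 = 1043262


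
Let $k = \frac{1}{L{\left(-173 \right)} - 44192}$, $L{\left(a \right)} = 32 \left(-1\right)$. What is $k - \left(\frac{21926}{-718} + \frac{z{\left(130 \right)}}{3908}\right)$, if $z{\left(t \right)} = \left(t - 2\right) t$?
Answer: $\frac{407630433321}{15511258432} \approx 26.28$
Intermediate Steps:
$L{\left(a \right)} = -32$
$k = - \frac{1}{44224}$ ($k = \frac{1}{-32 - 44192} = \frac{1}{-44224} = - \frac{1}{44224} \approx -2.2612 \cdot 10^{-5}$)
$z{\left(t \right)} = t \left(-2 + t\right)$ ($z{\left(t \right)} = \left(-2 + t\right) t = t \left(-2 + t\right)$)
$k - \left(\frac{21926}{-718} + \frac{z{\left(130 \right)}}{3908}\right) = - \frac{1}{44224} - \left(\frac{21926}{-718} + \frac{130 \left(-2 + 130\right)}{3908}\right) = - \frac{1}{44224} - \left(21926 \left(- \frac{1}{718}\right) + 130 \cdot 128 \cdot \frac{1}{3908}\right) = - \frac{1}{44224} - \left(- \frac{10963}{359} + 16640 \cdot \frac{1}{3908}\right) = - \frac{1}{44224} - \left(- \frac{10963}{359} + \frac{4160}{977}\right) = - \frac{1}{44224} - - \frac{9217411}{350743} = - \frac{1}{44224} + \frac{9217411}{350743} = \frac{407630433321}{15511258432}$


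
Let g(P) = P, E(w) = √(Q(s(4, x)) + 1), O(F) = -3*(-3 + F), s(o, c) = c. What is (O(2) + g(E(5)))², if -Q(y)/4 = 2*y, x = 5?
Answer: (3 + I*√39)² ≈ -30.0 + 37.47*I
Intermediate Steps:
Q(y) = -8*y
O(F) = 9 - 3*F
E(w) = I*√39 (E(w) = √(-8*5 + 1) = √(-40 + 1) = √(-39) = I*√39)
(O(2) + g(E(5)))² = ((9 - 3*2) + I*√39)² = ((9 - 6) + I*√39)² = (3 + I*√39)²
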